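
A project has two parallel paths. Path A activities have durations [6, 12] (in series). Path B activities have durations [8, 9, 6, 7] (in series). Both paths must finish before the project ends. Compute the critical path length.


Path A total = 6 + 12 = 18
Path B total = 8 + 9 + 6 + 7 = 30
Critical path = longest path = max(18, 30) = 30

30


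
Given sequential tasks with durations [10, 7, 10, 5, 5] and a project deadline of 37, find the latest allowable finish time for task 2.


LF(activity 2) = deadline - sum of successor durations
Successors: activities 3 through 5 with durations [10, 5, 5]
Sum of successor durations = 20
LF = 37 - 20 = 17

17


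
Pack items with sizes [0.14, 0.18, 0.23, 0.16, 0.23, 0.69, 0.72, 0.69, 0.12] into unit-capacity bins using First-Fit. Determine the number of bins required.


Place items sequentially using First-Fit:
  Item 0.14 -> new Bin 1
  Item 0.18 -> Bin 1 (now 0.32)
  Item 0.23 -> Bin 1 (now 0.55)
  Item 0.16 -> Bin 1 (now 0.71)
  Item 0.23 -> Bin 1 (now 0.94)
  Item 0.69 -> new Bin 2
  Item 0.72 -> new Bin 3
  Item 0.69 -> new Bin 4
  Item 0.12 -> Bin 2 (now 0.81)
Total bins used = 4

4


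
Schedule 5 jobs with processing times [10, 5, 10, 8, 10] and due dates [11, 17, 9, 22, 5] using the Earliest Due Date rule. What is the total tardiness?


Sort by due date (EDD order): [(10, 5), (10, 9), (10, 11), (5, 17), (8, 22)]
Compute completion times and tardiness:
  Job 1: p=10, d=5, C=10, tardiness=max(0,10-5)=5
  Job 2: p=10, d=9, C=20, tardiness=max(0,20-9)=11
  Job 3: p=10, d=11, C=30, tardiness=max(0,30-11)=19
  Job 4: p=5, d=17, C=35, tardiness=max(0,35-17)=18
  Job 5: p=8, d=22, C=43, tardiness=max(0,43-22)=21
Total tardiness = 74

74


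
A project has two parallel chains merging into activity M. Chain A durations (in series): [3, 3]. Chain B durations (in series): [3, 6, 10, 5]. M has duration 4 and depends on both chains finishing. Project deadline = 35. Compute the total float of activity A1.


Forward pass: ES(A1) = sum of predecessors on chain A = 0
EF = ES + duration = 0 + 3 = 3
Backward pass: LF(M) = deadline = 35; LS(M) = 35 - 4 = 31
LF(A1) = LS(M) - sum(successors on chain A) = 31 - 3 = 28
LS = LF - duration = 28 - 3 = 25
Total float = LS - ES = 25 - 0 = 25

25


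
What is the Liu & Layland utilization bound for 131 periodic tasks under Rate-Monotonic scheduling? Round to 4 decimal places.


Compute 2^(1/131) = 1.0053052230
Subtract 1: 1.0053052230 - 1 = 0.0053052230
Multiply by n: 131 * 0.0053052230 = 0.6949842130
Round to 4 dp: 0.6950

0.6950


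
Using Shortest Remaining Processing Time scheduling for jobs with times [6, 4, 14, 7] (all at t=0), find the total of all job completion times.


Since all jobs arrive at t=0, SRPT equals SPT ordering.
SPT order: [4, 6, 7, 14]
Completion times:
  Job 1: p=4, C=4
  Job 2: p=6, C=10
  Job 3: p=7, C=17
  Job 4: p=14, C=31
Total completion time = 4 + 10 + 17 + 31 = 62

62


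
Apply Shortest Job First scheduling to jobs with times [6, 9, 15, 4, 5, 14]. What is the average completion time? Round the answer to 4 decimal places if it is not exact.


SJF order (ascending): [4, 5, 6, 9, 14, 15]
Completion times:
  Job 1: burst=4, C=4
  Job 2: burst=5, C=9
  Job 3: burst=6, C=15
  Job 4: burst=9, C=24
  Job 5: burst=14, C=38
  Job 6: burst=15, C=53
Average completion = 143/6 = 23.8333

23.8333


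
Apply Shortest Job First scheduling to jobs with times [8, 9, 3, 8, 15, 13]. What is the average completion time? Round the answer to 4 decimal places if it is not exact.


SJF order (ascending): [3, 8, 8, 9, 13, 15]
Completion times:
  Job 1: burst=3, C=3
  Job 2: burst=8, C=11
  Job 3: burst=8, C=19
  Job 4: burst=9, C=28
  Job 5: burst=13, C=41
  Job 6: burst=15, C=56
Average completion = 158/6 = 26.3333

26.3333


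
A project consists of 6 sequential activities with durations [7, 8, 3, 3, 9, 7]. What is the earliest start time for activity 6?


Activity 6 starts after activities 1 through 5 complete.
Predecessor durations: [7, 8, 3, 3, 9]
ES = 7 + 8 + 3 + 3 + 9 = 30

30


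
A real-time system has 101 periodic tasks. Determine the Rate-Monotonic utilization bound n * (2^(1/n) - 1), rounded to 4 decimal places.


Compute 2^(1/101) = 1.0068864466
Subtract 1: 1.0068864466 - 1 = 0.0068864466
Multiply by n: 101 * 0.0068864466 = 0.6955311066
Round to 4 dp: 0.6955

0.6955


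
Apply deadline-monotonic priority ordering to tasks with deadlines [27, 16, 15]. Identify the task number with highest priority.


Sort tasks by relative deadline (ascending):
  Task 3: deadline = 15
  Task 2: deadline = 16
  Task 1: deadline = 27
Priority order (highest first): [3, 2, 1]
Highest priority task = 3

3


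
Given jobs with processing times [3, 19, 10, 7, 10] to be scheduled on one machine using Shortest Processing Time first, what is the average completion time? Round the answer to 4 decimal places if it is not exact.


Sort jobs by processing time (SPT order): [3, 7, 10, 10, 19]
Compute completion times sequentially:
  Job 1: processing = 3, completes at 3
  Job 2: processing = 7, completes at 10
  Job 3: processing = 10, completes at 20
  Job 4: processing = 10, completes at 30
  Job 5: processing = 19, completes at 49
Sum of completion times = 112
Average completion time = 112/5 = 22.4

22.4


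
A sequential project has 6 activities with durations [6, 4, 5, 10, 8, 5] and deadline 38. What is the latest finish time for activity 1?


LF(activity 1) = deadline - sum of successor durations
Successors: activities 2 through 6 with durations [4, 5, 10, 8, 5]
Sum of successor durations = 32
LF = 38 - 32 = 6

6


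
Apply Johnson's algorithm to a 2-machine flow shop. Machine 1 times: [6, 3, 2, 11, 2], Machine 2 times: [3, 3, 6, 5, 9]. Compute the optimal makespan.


Apply Johnson's rule:
  Group 1 (a <= b): [(3, 2, 6), (5, 2, 9), (2, 3, 3)]
  Group 2 (a > b): [(4, 11, 5), (1, 6, 3)]
Optimal job order: [3, 5, 2, 4, 1]
Schedule:
  Job 3: M1 done at 2, M2 done at 8
  Job 5: M1 done at 4, M2 done at 17
  Job 2: M1 done at 7, M2 done at 20
  Job 4: M1 done at 18, M2 done at 25
  Job 1: M1 done at 24, M2 done at 28
Makespan = 28

28


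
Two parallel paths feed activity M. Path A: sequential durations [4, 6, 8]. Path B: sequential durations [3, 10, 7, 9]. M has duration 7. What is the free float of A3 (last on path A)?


ES(A3) = sum of predecessors on chain A = 10
EF(A3) = ES + duration = 10 + 8 = 18
Successor of A3 is M. ES(M) = max(sum(A), sum(B)) = max(18, 29) = 29
Free float = ES(successor) - EF(current) = 29 - 18 = 11

11


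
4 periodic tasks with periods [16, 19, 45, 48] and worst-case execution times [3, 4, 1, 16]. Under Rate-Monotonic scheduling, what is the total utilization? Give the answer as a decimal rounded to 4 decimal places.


Compute individual utilizations (exact fractions):
  Task 1: C/T = 3/16 (approx. 0.1875)
  Task 2: C/T = 4/19 (approx. 0.2105)
  Task 3: C/T = 1/45 (approx. 0.0222)
  Task 4: C/T = 16/48 = 1/3 (approx. 0.3333)
Total utilization U = 3/16 + 4/19 + 1/45 + 1/3 = 10309/13680
Rounded to 4 decimal places: U = 0.7536
RM (Liu & Layland) bound for 4 tasks = 0.756828; compare with U = 10309/13680 (approx. 0.753582)
U <= bound, so schedulable by RM sufficient condition.

0.7536


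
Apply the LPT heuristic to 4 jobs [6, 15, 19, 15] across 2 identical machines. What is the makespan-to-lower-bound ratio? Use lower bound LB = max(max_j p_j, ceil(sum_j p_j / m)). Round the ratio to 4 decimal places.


LPT order: [19, 15, 15, 6]
Machine loads after assignment: [25, 30]
LPT makespan = 30
Lower bound = max(max_job, ceil(total/2)) = max(19, 28) = 28
Ratio = 30 / 28 = 1.0714

1.0714


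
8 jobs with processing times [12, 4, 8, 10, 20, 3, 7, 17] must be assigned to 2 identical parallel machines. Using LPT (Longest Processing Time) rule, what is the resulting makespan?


Sort jobs in decreasing order (LPT): [20, 17, 12, 10, 8, 7, 4, 3]
Assign each job to the least loaded machine:
  Machine 1: jobs [20, 10, 7, 4], load = 41
  Machine 2: jobs [17, 12, 8, 3], load = 40
Makespan = max load = 41

41


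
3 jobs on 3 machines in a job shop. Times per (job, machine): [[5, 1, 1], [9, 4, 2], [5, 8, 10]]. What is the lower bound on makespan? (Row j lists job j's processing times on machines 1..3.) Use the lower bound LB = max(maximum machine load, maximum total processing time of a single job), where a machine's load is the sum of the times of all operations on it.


Machine loads:
  Machine 1: 5 + 9 + 5 = 19
  Machine 2: 1 + 4 + 8 = 13
  Machine 3: 1 + 2 + 10 = 13
Max machine load = 19
Job totals:
  Job 1: 7
  Job 2: 15
  Job 3: 23
Max job total = 23
Lower bound = max(19, 23) = 23

23


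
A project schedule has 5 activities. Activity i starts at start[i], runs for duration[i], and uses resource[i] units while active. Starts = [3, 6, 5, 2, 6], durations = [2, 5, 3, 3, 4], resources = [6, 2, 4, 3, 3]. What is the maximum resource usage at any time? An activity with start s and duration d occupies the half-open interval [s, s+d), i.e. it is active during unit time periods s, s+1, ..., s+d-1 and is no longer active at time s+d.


Each activity i is active on [start_i, start_i + duration_i).
Compute total resource usage per time slot:
  t=0: active resources = [], total = 0
  t=1: active resources = [], total = 0
  t=2: active resources = [3], total = 3
  t=3: active resources = [6, 3], total = 9
  t=4: active resources = [6, 3], total = 9
  t=5: active resources = [4], total = 4
  t=6: active resources = [2, 4, 3], total = 9
  t=7: active resources = [2, 4, 3], total = 9
  t=8: active resources = [2, 3], total = 5
  t=9: active resources = [2, 3], total = 5
  t=10: active resources = [2], total = 2
Peak resource demand = 9

9


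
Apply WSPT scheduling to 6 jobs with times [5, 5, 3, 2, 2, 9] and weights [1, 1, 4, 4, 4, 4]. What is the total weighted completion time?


Compute p/w ratios and sort ascending (WSPT): [(2, 4), (2, 4), (3, 4), (9, 4), (5, 1), (5, 1)]
Compute weighted completion times:
  Job (p=2,w=4): C=2, w*C=4*2=8
  Job (p=2,w=4): C=4, w*C=4*4=16
  Job (p=3,w=4): C=7, w*C=4*7=28
  Job (p=9,w=4): C=16, w*C=4*16=64
  Job (p=5,w=1): C=21, w*C=1*21=21
  Job (p=5,w=1): C=26, w*C=1*26=26
Total weighted completion time = 163

163


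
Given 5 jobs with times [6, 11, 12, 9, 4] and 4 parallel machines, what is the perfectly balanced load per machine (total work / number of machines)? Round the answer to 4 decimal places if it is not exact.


Total processing time = 6 + 11 + 12 + 9 + 4 = 42
Number of machines = 4
Ideal balanced load = 42 / 4 = 10.5

10.5


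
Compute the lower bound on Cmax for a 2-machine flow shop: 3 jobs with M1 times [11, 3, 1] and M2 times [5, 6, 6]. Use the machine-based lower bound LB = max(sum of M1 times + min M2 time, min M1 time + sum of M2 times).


LB1 = sum(M1 times) + min(M2 times) = 15 + 5 = 20
LB2 = min(M1 times) + sum(M2 times) = 1 + 17 = 18
Lower bound = max(LB1, LB2) = max(20, 18) = 20

20


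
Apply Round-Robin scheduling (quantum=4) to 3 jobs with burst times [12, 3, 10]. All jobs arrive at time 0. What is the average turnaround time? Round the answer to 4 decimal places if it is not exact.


Time quantum = 4
Execution trace:
  J1 runs 4 units, time = 4
  J2 runs 3 units, time = 7
  J3 runs 4 units, time = 11
  J1 runs 4 units, time = 15
  J3 runs 4 units, time = 19
  J1 runs 4 units, time = 23
  J3 runs 2 units, time = 25
Finish times: [23, 7, 25]
Average turnaround = 55/3 = 18.3333

18.3333


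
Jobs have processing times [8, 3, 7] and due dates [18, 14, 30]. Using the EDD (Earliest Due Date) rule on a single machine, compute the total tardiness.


Sort by due date (EDD order): [(3, 14), (8, 18), (7, 30)]
Compute completion times and tardiness:
  Job 1: p=3, d=14, C=3, tardiness=max(0,3-14)=0
  Job 2: p=8, d=18, C=11, tardiness=max(0,11-18)=0
  Job 3: p=7, d=30, C=18, tardiness=max(0,18-30)=0
Total tardiness = 0

0


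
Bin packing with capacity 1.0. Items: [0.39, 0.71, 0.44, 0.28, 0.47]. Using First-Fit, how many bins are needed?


Place items sequentially using First-Fit:
  Item 0.39 -> new Bin 1
  Item 0.71 -> new Bin 2
  Item 0.44 -> Bin 1 (now 0.83)
  Item 0.28 -> Bin 2 (now 0.99)
  Item 0.47 -> new Bin 3
Total bins used = 3

3


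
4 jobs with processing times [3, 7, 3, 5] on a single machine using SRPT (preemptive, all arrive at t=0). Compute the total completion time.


Since all jobs arrive at t=0, SRPT equals SPT ordering.
SPT order: [3, 3, 5, 7]
Completion times:
  Job 1: p=3, C=3
  Job 2: p=3, C=6
  Job 3: p=5, C=11
  Job 4: p=7, C=18
Total completion time = 3 + 6 + 11 + 18 = 38

38


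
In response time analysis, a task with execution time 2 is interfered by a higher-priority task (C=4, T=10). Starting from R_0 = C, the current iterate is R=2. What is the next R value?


R_next = C + ceil(R_prev / T_hp) * C_hp
ceil(2 / 10) = ceil(0.2) = 1
Interference = 1 * 4 = 4
R_next = 2 + 4 = 6

6


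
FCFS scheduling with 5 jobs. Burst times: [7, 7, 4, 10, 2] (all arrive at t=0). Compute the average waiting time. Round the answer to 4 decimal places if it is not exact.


FCFS order (as given): [7, 7, 4, 10, 2]
Waiting times:
  Job 1: wait = 0
  Job 2: wait = 7
  Job 3: wait = 14
  Job 4: wait = 18
  Job 5: wait = 28
Sum of waiting times = 67
Average waiting time = 67/5 = 13.4

13.4


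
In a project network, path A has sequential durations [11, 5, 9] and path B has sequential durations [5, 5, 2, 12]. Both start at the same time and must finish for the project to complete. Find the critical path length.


Path A total = 11 + 5 + 9 = 25
Path B total = 5 + 5 + 2 + 12 = 24
Critical path = longest path = max(25, 24) = 25

25


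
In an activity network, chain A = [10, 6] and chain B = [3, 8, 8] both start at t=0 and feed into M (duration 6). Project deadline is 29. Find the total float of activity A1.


Forward pass: ES(A1) = sum of predecessors on chain A = 0
EF = ES + duration = 0 + 10 = 10
Backward pass: LF(M) = deadline = 29; LS(M) = 29 - 6 = 23
LF(A1) = LS(M) - sum(successors on chain A) = 23 - 6 = 17
LS = LF - duration = 17 - 10 = 7
Total float = LS - ES = 7 - 0 = 7

7


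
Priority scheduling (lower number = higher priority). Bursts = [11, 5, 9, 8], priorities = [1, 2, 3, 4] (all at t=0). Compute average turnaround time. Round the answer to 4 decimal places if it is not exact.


Sort by priority (ascending = highest first):
Order: [(1, 11), (2, 5), (3, 9), (4, 8)]
Completion times:
  Priority 1, burst=11, C=11
  Priority 2, burst=5, C=16
  Priority 3, burst=9, C=25
  Priority 4, burst=8, C=33
Average turnaround = 85/4 = 21.25

21.25


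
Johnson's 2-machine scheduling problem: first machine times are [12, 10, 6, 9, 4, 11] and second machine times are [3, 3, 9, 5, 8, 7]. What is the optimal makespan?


Apply Johnson's rule:
  Group 1 (a <= b): [(5, 4, 8), (3, 6, 9)]
  Group 2 (a > b): [(6, 11, 7), (4, 9, 5), (1, 12, 3), (2, 10, 3)]
Optimal job order: [5, 3, 6, 4, 1, 2]
Schedule:
  Job 5: M1 done at 4, M2 done at 12
  Job 3: M1 done at 10, M2 done at 21
  Job 6: M1 done at 21, M2 done at 28
  Job 4: M1 done at 30, M2 done at 35
  Job 1: M1 done at 42, M2 done at 45
  Job 2: M1 done at 52, M2 done at 55
Makespan = 55

55


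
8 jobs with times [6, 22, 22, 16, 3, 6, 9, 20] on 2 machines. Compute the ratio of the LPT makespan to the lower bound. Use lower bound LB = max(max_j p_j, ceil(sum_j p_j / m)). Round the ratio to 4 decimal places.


LPT order: [22, 22, 20, 16, 9, 6, 6, 3]
Machine loads after assignment: [51, 53]
LPT makespan = 53
Lower bound = max(max_job, ceil(total/2)) = max(22, 52) = 52
Ratio = 53 / 52 = 1.0192

1.0192


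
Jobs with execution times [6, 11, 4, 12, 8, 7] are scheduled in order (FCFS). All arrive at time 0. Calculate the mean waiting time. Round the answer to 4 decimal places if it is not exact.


FCFS order (as given): [6, 11, 4, 12, 8, 7]
Waiting times:
  Job 1: wait = 0
  Job 2: wait = 6
  Job 3: wait = 17
  Job 4: wait = 21
  Job 5: wait = 33
  Job 6: wait = 41
Sum of waiting times = 118
Average waiting time = 118/6 = 19.6667

19.6667


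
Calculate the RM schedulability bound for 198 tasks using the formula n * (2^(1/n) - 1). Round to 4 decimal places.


Compute 2^(1/198) = 1.0035068781
Subtract 1: 1.0035068781 - 1 = 0.0035068781
Multiply by n: 198 * 0.0035068781 = 0.6943618638
Round to 4 dp: 0.6944

0.6944


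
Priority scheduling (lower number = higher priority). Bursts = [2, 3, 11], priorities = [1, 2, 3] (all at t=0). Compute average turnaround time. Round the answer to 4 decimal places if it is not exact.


Sort by priority (ascending = highest first):
Order: [(1, 2), (2, 3), (3, 11)]
Completion times:
  Priority 1, burst=2, C=2
  Priority 2, burst=3, C=5
  Priority 3, burst=11, C=16
Average turnaround = 23/3 = 7.6667

7.6667


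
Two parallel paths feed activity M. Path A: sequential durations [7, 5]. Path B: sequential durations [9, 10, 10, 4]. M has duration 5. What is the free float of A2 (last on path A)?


ES(A2) = sum of predecessors on chain A = 7
EF(A2) = ES + duration = 7 + 5 = 12
Successor of A2 is M. ES(M) = max(sum(A), sum(B)) = max(12, 33) = 33
Free float = ES(successor) - EF(current) = 33 - 12 = 21

21


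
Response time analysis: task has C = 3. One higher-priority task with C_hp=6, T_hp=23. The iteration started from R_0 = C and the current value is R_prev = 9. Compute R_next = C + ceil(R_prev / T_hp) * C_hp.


R_next = C + ceil(R_prev / T_hp) * C_hp
ceil(9 / 23) = ceil(0.3913) = 1
Interference = 1 * 6 = 6
R_next = 3 + 6 = 9
R_next = R_prev, so the iteration has converged (response time = 9).

9


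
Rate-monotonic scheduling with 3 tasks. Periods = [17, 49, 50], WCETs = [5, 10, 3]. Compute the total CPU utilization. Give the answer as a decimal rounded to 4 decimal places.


Compute individual utilizations (exact fractions):
  Task 1: C/T = 5/17 (approx. 0.2941)
  Task 2: C/T = 10/49 (approx. 0.2041)
  Task 3: C/T = 3/50 (approx. 0.06)
Total utilization U = 5/17 + 10/49 + 3/50 = 23249/41650
Rounded to 4 decimal places: U = 0.5582
RM (Liu & Layland) bound for 3 tasks = 0.779763; compare with U = 23249/41650 (approx. 0.558199)
U <= bound, so schedulable by RM sufficient condition.

0.5582


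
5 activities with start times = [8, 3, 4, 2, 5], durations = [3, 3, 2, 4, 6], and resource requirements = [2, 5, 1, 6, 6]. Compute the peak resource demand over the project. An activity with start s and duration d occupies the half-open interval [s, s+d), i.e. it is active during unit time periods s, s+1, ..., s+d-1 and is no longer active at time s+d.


Each activity i is active on [start_i, start_i + duration_i).
Compute total resource usage per time slot:
  t=0: active resources = [], total = 0
  t=1: active resources = [], total = 0
  t=2: active resources = [6], total = 6
  t=3: active resources = [5, 6], total = 11
  t=4: active resources = [5, 1, 6], total = 12
  t=5: active resources = [5, 1, 6, 6], total = 18
  t=6: active resources = [6], total = 6
  t=7: active resources = [6], total = 6
  t=8: active resources = [2, 6], total = 8
  t=9: active resources = [2, 6], total = 8
  t=10: active resources = [2, 6], total = 8
Peak resource demand = 18

18


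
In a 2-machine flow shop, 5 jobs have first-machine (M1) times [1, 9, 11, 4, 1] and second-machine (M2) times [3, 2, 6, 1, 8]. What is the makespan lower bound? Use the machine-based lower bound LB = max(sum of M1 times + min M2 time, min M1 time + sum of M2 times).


LB1 = sum(M1 times) + min(M2 times) = 26 + 1 = 27
LB2 = min(M1 times) + sum(M2 times) = 1 + 20 = 21
Lower bound = max(LB1, LB2) = max(27, 21) = 27

27


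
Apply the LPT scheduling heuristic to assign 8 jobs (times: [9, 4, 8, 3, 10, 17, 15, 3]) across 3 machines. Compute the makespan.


Sort jobs in decreasing order (LPT): [17, 15, 10, 9, 8, 4, 3, 3]
Assign each job to the least loaded machine:
  Machine 1: jobs [17, 4, 3], load = 24
  Machine 2: jobs [15, 8], load = 23
  Machine 3: jobs [10, 9, 3], load = 22
Makespan = max load = 24

24


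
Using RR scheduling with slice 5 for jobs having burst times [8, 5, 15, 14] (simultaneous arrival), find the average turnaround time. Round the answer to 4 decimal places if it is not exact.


Time quantum = 5
Execution trace:
  J1 runs 5 units, time = 5
  J2 runs 5 units, time = 10
  J3 runs 5 units, time = 15
  J4 runs 5 units, time = 20
  J1 runs 3 units, time = 23
  J3 runs 5 units, time = 28
  J4 runs 5 units, time = 33
  J3 runs 5 units, time = 38
  J4 runs 4 units, time = 42
Finish times: [23, 10, 38, 42]
Average turnaround = 113/4 = 28.25

28.25


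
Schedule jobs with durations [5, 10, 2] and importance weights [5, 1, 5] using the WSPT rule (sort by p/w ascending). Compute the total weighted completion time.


Compute p/w ratios and sort ascending (WSPT): [(2, 5), (5, 5), (10, 1)]
Compute weighted completion times:
  Job (p=2,w=5): C=2, w*C=5*2=10
  Job (p=5,w=5): C=7, w*C=5*7=35
  Job (p=10,w=1): C=17, w*C=1*17=17
Total weighted completion time = 62

62


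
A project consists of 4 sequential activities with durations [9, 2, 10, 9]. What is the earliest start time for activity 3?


Activity 3 starts after activities 1 through 2 complete.
Predecessor durations: [9, 2]
ES = 9 + 2 = 11

11


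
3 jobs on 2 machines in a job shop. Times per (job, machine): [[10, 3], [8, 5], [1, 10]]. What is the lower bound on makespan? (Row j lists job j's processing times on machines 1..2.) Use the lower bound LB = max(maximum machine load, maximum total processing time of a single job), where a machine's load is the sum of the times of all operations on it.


Machine loads:
  Machine 1: 10 + 8 + 1 = 19
  Machine 2: 3 + 5 + 10 = 18
Max machine load = 19
Job totals:
  Job 1: 13
  Job 2: 13
  Job 3: 11
Max job total = 13
Lower bound = max(19, 13) = 19

19


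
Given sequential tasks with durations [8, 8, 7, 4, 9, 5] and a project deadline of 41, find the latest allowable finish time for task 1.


LF(activity 1) = deadline - sum of successor durations
Successors: activities 2 through 6 with durations [8, 7, 4, 9, 5]
Sum of successor durations = 33
LF = 41 - 33 = 8

8


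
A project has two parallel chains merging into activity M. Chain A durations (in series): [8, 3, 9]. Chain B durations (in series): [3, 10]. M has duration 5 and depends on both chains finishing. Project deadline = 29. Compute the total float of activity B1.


Forward pass: ES(B1) = sum of predecessors on chain B = 0
EF = ES + duration = 0 + 3 = 3
Backward pass: LF(M) = deadline = 29; LS(M) = 29 - 5 = 24
LF(B1) = LS(M) - sum(successors on chain B) = 24 - 10 = 14
LS = LF - duration = 14 - 3 = 11
Total float = LS - ES = 11 - 0 = 11

11


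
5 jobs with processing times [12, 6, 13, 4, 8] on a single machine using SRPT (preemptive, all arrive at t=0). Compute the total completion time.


Since all jobs arrive at t=0, SRPT equals SPT ordering.
SPT order: [4, 6, 8, 12, 13]
Completion times:
  Job 1: p=4, C=4
  Job 2: p=6, C=10
  Job 3: p=8, C=18
  Job 4: p=12, C=30
  Job 5: p=13, C=43
Total completion time = 4 + 10 + 18 + 30 + 43 = 105

105


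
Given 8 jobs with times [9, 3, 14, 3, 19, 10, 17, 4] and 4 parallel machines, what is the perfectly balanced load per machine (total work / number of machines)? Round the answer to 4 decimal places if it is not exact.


Total processing time = 9 + 3 + 14 + 3 + 19 + 10 + 17 + 4 = 79
Number of machines = 4
Ideal balanced load = 79 / 4 = 19.75

19.75


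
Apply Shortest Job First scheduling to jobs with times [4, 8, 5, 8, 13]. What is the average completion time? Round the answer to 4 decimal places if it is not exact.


SJF order (ascending): [4, 5, 8, 8, 13]
Completion times:
  Job 1: burst=4, C=4
  Job 2: burst=5, C=9
  Job 3: burst=8, C=17
  Job 4: burst=8, C=25
  Job 5: burst=13, C=38
Average completion = 93/5 = 18.6

18.6


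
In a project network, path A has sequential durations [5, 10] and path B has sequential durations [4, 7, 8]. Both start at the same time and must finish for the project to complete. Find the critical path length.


Path A total = 5 + 10 = 15
Path B total = 4 + 7 + 8 = 19
Critical path = longest path = max(15, 19) = 19

19


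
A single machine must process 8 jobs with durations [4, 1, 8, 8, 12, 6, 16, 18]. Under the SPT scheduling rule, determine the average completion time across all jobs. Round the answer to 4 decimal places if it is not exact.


Sort jobs by processing time (SPT order): [1, 4, 6, 8, 8, 12, 16, 18]
Compute completion times sequentially:
  Job 1: processing = 1, completes at 1
  Job 2: processing = 4, completes at 5
  Job 3: processing = 6, completes at 11
  Job 4: processing = 8, completes at 19
  Job 5: processing = 8, completes at 27
  Job 6: processing = 12, completes at 39
  Job 7: processing = 16, completes at 55
  Job 8: processing = 18, completes at 73
Sum of completion times = 230
Average completion time = 230/8 = 28.75

28.75


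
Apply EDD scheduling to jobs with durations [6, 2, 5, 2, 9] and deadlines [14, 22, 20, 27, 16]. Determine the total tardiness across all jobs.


Sort by due date (EDD order): [(6, 14), (9, 16), (5, 20), (2, 22), (2, 27)]
Compute completion times and tardiness:
  Job 1: p=6, d=14, C=6, tardiness=max(0,6-14)=0
  Job 2: p=9, d=16, C=15, tardiness=max(0,15-16)=0
  Job 3: p=5, d=20, C=20, tardiness=max(0,20-20)=0
  Job 4: p=2, d=22, C=22, tardiness=max(0,22-22)=0
  Job 5: p=2, d=27, C=24, tardiness=max(0,24-27)=0
Total tardiness = 0

0


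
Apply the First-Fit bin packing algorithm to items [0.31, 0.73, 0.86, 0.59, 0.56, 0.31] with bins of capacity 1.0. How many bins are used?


Place items sequentially using First-Fit:
  Item 0.31 -> new Bin 1
  Item 0.73 -> new Bin 2
  Item 0.86 -> new Bin 3
  Item 0.59 -> Bin 1 (now 0.9)
  Item 0.56 -> new Bin 4
  Item 0.31 -> Bin 4 (now 0.87)
Total bins used = 4

4


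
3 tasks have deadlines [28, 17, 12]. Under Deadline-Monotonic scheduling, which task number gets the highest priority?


Sort tasks by relative deadline (ascending):
  Task 3: deadline = 12
  Task 2: deadline = 17
  Task 1: deadline = 28
Priority order (highest first): [3, 2, 1]
Highest priority task = 3

3


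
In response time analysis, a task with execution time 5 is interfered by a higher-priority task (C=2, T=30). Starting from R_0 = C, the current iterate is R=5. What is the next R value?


R_next = C + ceil(R_prev / T_hp) * C_hp
ceil(5 / 30) = ceil(0.1667) = 1
Interference = 1 * 2 = 2
R_next = 5 + 2 = 7

7


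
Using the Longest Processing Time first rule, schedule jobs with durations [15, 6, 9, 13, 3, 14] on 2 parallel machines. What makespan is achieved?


Sort jobs in decreasing order (LPT): [15, 14, 13, 9, 6, 3]
Assign each job to the least loaded machine:
  Machine 1: jobs [15, 9, 6], load = 30
  Machine 2: jobs [14, 13, 3], load = 30
Makespan = max load = 30

30


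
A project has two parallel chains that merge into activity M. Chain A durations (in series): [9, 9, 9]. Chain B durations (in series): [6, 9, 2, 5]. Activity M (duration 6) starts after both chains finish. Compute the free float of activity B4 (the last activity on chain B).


ES(B4) = sum of predecessors on chain B = 17
EF(B4) = ES + duration = 17 + 5 = 22
Successor of B4 is M. ES(M) = max(sum(A), sum(B)) = max(27, 22) = 27
Free float = ES(successor) - EF(current) = 27 - 22 = 5

5


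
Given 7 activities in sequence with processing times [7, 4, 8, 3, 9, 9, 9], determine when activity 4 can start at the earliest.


Activity 4 starts after activities 1 through 3 complete.
Predecessor durations: [7, 4, 8]
ES = 7 + 4 + 8 = 19

19


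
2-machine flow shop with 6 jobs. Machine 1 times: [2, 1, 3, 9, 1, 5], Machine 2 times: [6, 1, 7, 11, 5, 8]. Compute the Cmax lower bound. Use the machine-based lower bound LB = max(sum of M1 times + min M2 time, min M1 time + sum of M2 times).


LB1 = sum(M1 times) + min(M2 times) = 21 + 1 = 22
LB2 = min(M1 times) + sum(M2 times) = 1 + 38 = 39
Lower bound = max(LB1, LB2) = max(22, 39) = 39

39


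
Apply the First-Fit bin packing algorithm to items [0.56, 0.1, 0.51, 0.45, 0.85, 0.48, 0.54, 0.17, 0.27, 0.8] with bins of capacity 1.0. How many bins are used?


Place items sequentially using First-Fit:
  Item 0.56 -> new Bin 1
  Item 0.1 -> Bin 1 (now 0.66)
  Item 0.51 -> new Bin 2
  Item 0.45 -> Bin 2 (now 0.96)
  Item 0.85 -> new Bin 3
  Item 0.48 -> new Bin 4
  Item 0.54 -> new Bin 5
  Item 0.17 -> Bin 1 (now 0.83)
  Item 0.27 -> Bin 4 (now 0.75)
  Item 0.8 -> new Bin 6
Total bins used = 6

6


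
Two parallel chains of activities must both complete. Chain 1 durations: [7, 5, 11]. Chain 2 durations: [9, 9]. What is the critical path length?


Path A total = 7 + 5 + 11 = 23
Path B total = 9 + 9 = 18
Critical path = longest path = max(23, 18) = 23

23


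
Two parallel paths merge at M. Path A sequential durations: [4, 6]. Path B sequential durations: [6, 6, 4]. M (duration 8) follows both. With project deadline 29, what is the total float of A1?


Forward pass: ES(A1) = sum of predecessors on chain A = 0
EF = ES + duration = 0 + 4 = 4
Backward pass: LF(M) = deadline = 29; LS(M) = 29 - 8 = 21
LF(A1) = LS(M) - sum(successors on chain A) = 21 - 6 = 15
LS = LF - duration = 15 - 4 = 11
Total float = LS - ES = 11 - 0 = 11

11


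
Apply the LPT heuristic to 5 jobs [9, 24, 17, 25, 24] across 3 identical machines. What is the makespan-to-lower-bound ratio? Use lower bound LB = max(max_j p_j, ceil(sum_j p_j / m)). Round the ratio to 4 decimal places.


LPT order: [25, 24, 24, 17, 9]
Machine loads after assignment: [25, 41, 33]
LPT makespan = 41
Lower bound = max(max_job, ceil(total/3)) = max(25, 33) = 33
Ratio = 41 / 33 = 1.2424

1.2424


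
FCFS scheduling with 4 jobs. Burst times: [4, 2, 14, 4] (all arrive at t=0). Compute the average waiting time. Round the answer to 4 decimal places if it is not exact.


FCFS order (as given): [4, 2, 14, 4]
Waiting times:
  Job 1: wait = 0
  Job 2: wait = 4
  Job 3: wait = 6
  Job 4: wait = 20
Sum of waiting times = 30
Average waiting time = 30/4 = 7.5

7.5


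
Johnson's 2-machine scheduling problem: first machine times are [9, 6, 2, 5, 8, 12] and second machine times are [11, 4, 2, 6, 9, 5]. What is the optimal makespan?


Apply Johnson's rule:
  Group 1 (a <= b): [(3, 2, 2), (4, 5, 6), (5, 8, 9), (1, 9, 11)]
  Group 2 (a > b): [(6, 12, 5), (2, 6, 4)]
Optimal job order: [3, 4, 5, 1, 6, 2]
Schedule:
  Job 3: M1 done at 2, M2 done at 4
  Job 4: M1 done at 7, M2 done at 13
  Job 5: M1 done at 15, M2 done at 24
  Job 1: M1 done at 24, M2 done at 35
  Job 6: M1 done at 36, M2 done at 41
  Job 2: M1 done at 42, M2 done at 46
Makespan = 46

46


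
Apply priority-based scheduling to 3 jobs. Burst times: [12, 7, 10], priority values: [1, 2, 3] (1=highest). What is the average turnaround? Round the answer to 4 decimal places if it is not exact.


Sort by priority (ascending = highest first):
Order: [(1, 12), (2, 7), (3, 10)]
Completion times:
  Priority 1, burst=12, C=12
  Priority 2, burst=7, C=19
  Priority 3, burst=10, C=29
Average turnaround = 60/3 = 20.0

20.0


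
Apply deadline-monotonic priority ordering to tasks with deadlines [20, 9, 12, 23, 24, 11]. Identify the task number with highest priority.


Sort tasks by relative deadline (ascending):
  Task 2: deadline = 9
  Task 6: deadline = 11
  Task 3: deadline = 12
  Task 1: deadline = 20
  Task 4: deadline = 23
  Task 5: deadline = 24
Priority order (highest first): [2, 6, 3, 1, 4, 5]
Highest priority task = 2

2


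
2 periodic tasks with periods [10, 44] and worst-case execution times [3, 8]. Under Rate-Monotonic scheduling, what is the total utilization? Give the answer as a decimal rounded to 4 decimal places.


Compute individual utilizations (exact fractions):
  Task 1: C/T = 3/10 (approx. 0.3)
  Task 2: C/T = 8/44 = 2/11 (approx. 0.1818)
Total utilization U = 3/10 + 2/11 = 53/110
Rounded to 4 decimal places: U = 0.4818
RM (Liu & Layland) bound for 2 tasks = 0.828427; compare with U = 53/110 (approx. 0.481818)
U <= bound, so schedulable by RM sufficient condition.

0.4818


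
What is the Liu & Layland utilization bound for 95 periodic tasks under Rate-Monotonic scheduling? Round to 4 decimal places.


Compute 2^(1/95) = 1.0073229689
Subtract 1: 1.0073229689 - 1 = 0.0073229689
Multiply by n: 95 * 0.0073229689 = 0.6956820455
Round to 4 dp: 0.6957

0.6957


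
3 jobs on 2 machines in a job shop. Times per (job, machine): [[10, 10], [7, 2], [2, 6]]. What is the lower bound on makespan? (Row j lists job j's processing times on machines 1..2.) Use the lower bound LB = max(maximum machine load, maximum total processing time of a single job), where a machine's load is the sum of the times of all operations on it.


Machine loads:
  Machine 1: 10 + 7 + 2 = 19
  Machine 2: 10 + 2 + 6 = 18
Max machine load = 19
Job totals:
  Job 1: 20
  Job 2: 9
  Job 3: 8
Max job total = 20
Lower bound = max(19, 20) = 20

20


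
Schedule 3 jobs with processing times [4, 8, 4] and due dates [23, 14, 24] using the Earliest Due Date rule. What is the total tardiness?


Sort by due date (EDD order): [(8, 14), (4, 23), (4, 24)]
Compute completion times and tardiness:
  Job 1: p=8, d=14, C=8, tardiness=max(0,8-14)=0
  Job 2: p=4, d=23, C=12, tardiness=max(0,12-23)=0
  Job 3: p=4, d=24, C=16, tardiness=max(0,16-24)=0
Total tardiness = 0

0


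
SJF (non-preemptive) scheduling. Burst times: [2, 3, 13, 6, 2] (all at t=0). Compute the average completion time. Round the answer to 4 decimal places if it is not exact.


SJF order (ascending): [2, 2, 3, 6, 13]
Completion times:
  Job 1: burst=2, C=2
  Job 2: burst=2, C=4
  Job 3: burst=3, C=7
  Job 4: burst=6, C=13
  Job 5: burst=13, C=26
Average completion = 52/5 = 10.4

10.4


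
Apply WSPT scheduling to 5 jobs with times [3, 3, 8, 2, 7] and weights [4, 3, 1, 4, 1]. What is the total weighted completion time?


Compute p/w ratios and sort ascending (WSPT): [(2, 4), (3, 4), (3, 3), (7, 1), (8, 1)]
Compute weighted completion times:
  Job (p=2,w=4): C=2, w*C=4*2=8
  Job (p=3,w=4): C=5, w*C=4*5=20
  Job (p=3,w=3): C=8, w*C=3*8=24
  Job (p=7,w=1): C=15, w*C=1*15=15
  Job (p=8,w=1): C=23, w*C=1*23=23
Total weighted completion time = 90

90


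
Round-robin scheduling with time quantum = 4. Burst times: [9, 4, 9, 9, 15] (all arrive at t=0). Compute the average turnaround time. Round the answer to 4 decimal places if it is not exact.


Time quantum = 4
Execution trace:
  J1 runs 4 units, time = 4
  J2 runs 4 units, time = 8
  J3 runs 4 units, time = 12
  J4 runs 4 units, time = 16
  J5 runs 4 units, time = 20
  J1 runs 4 units, time = 24
  J3 runs 4 units, time = 28
  J4 runs 4 units, time = 32
  J5 runs 4 units, time = 36
  J1 runs 1 units, time = 37
  J3 runs 1 units, time = 38
  J4 runs 1 units, time = 39
  J5 runs 4 units, time = 43
  J5 runs 3 units, time = 46
Finish times: [37, 8, 38, 39, 46]
Average turnaround = 168/5 = 33.6

33.6


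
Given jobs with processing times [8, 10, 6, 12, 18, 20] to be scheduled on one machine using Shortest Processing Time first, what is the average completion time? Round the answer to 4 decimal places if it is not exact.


Sort jobs by processing time (SPT order): [6, 8, 10, 12, 18, 20]
Compute completion times sequentially:
  Job 1: processing = 6, completes at 6
  Job 2: processing = 8, completes at 14
  Job 3: processing = 10, completes at 24
  Job 4: processing = 12, completes at 36
  Job 5: processing = 18, completes at 54
  Job 6: processing = 20, completes at 74
Sum of completion times = 208
Average completion time = 208/6 = 34.6667

34.6667


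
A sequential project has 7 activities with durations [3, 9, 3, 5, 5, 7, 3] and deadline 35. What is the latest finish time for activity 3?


LF(activity 3) = deadline - sum of successor durations
Successors: activities 4 through 7 with durations [5, 5, 7, 3]
Sum of successor durations = 20
LF = 35 - 20 = 15

15


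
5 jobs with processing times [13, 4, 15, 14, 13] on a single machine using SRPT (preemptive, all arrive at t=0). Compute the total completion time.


Since all jobs arrive at t=0, SRPT equals SPT ordering.
SPT order: [4, 13, 13, 14, 15]
Completion times:
  Job 1: p=4, C=4
  Job 2: p=13, C=17
  Job 3: p=13, C=30
  Job 4: p=14, C=44
  Job 5: p=15, C=59
Total completion time = 4 + 17 + 30 + 44 + 59 = 154

154


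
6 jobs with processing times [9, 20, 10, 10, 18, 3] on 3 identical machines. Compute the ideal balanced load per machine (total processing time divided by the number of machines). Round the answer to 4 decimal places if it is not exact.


Total processing time = 9 + 20 + 10 + 10 + 18 + 3 = 70
Number of machines = 3
Ideal balanced load = 70 / 3 = 23.3333

23.3333


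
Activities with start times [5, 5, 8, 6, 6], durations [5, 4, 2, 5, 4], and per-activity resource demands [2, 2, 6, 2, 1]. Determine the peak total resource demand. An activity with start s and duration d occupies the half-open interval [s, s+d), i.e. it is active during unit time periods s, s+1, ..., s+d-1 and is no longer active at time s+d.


Each activity i is active on [start_i, start_i + duration_i).
Compute total resource usage per time slot:
  t=0: active resources = [], total = 0
  t=1: active resources = [], total = 0
  t=2: active resources = [], total = 0
  t=3: active resources = [], total = 0
  t=4: active resources = [], total = 0
  t=5: active resources = [2, 2], total = 4
  t=6: active resources = [2, 2, 2, 1], total = 7
  t=7: active resources = [2, 2, 2, 1], total = 7
  t=8: active resources = [2, 2, 6, 2, 1], total = 13
  t=9: active resources = [2, 6, 2, 1], total = 11
  t=10: active resources = [2], total = 2
Peak resource demand = 13

13


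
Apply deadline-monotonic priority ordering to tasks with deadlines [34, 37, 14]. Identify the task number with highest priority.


Sort tasks by relative deadline (ascending):
  Task 3: deadline = 14
  Task 1: deadline = 34
  Task 2: deadline = 37
Priority order (highest first): [3, 1, 2]
Highest priority task = 3

3


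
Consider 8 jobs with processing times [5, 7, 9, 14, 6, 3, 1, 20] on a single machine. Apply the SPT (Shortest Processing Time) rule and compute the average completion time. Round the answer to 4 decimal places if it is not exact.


Sort jobs by processing time (SPT order): [1, 3, 5, 6, 7, 9, 14, 20]
Compute completion times sequentially:
  Job 1: processing = 1, completes at 1
  Job 2: processing = 3, completes at 4
  Job 3: processing = 5, completes at 9
  Job 4: processing = 6, completes at 15
  Job 5: processing = 7, completes at 22
  Job 6: processing = 9, completes at 31
  Job 7: processing = 14, completes at 45
  Job 8: processing = 20, completes at 65
Sum of completion times = 192
Average completion time = 192/8 = 24.0

24.0


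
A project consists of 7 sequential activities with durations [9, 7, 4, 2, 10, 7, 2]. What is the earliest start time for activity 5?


Activity 5 starts after activities 1 through 4 complete.
Predecessor durations: [9, 7, 4, 2]
ES = 9 + 7 + 4 + 2 = 22

22


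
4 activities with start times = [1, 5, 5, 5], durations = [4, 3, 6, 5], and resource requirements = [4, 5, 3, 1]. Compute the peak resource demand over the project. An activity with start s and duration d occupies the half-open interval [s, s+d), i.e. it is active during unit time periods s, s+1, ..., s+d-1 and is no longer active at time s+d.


Each activity i is active on [start_i, start_i + duration_i).
Compute total resource usage per time slot:
  t=0: active resources = [], total = 0
  t=1: active resources = [4], total = 4
  t=2: active resources = [4], total = 4
  t=3: active resources = [4], total = 4
  t=4: active resources = [4], total = 4
  t=5: active resources = [5, 3, 1], total = 9
  t=6: active resources = [5, 3, 1], total = 9
  t=7: active resources = [5, 3, 1], total = 9
  t=8: active resources = [3, 1], total = 4
  t=9: active resources = [3, 1], total = 4
  t=10: active resources = [3], total = 3
Peak resource demand = 9

9


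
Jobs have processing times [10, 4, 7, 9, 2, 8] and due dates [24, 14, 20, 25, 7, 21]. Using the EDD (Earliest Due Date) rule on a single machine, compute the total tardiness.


Sort by due date (EDD order): [(2, 7), (4, 14), (7, 20), (8, 21), (10, 24), (9, 25)]
Compute completion times and tardiness:
  Job 1: p=2, d=7, C=2, tardiness=max(0,2-7)=0
  Job 2: p=4, d=14, C=6, tardiness=max(0,6-14)=0
  Job 3: p=7, d=20, C=13, tardiness=max(0,13-20)=0
  Job 4: p=8, d=21, C=21, tardiness=max(0,21-21)=0
  Job 5: p=10, d=24, C=31, tardiness=max(0,31-24)=7
  Job 6: p=9, d=25, C=40, tardiness=max(0,40-25)=15
Total tardiness = 22

22
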